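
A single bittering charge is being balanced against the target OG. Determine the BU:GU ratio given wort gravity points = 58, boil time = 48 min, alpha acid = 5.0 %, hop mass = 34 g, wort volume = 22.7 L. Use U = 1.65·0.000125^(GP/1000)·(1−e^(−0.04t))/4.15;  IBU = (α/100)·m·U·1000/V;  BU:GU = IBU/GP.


U = 1.65·0.000125^(58/1000)·(1−e^(−0.04·48))/4.15 = 0.2015
IBU = (5.0/100)·34·0.2015·1000/22.7 = 15.0879
BU:GU = 15.0879/58

0.2601


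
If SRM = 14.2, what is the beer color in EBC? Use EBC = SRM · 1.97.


EBC = 14.2 · 1.97

27.9740 EBC


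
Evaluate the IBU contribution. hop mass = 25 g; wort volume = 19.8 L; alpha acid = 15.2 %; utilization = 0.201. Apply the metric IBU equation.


IBU = (α/100)·mass·U·1000 / V
IBU = (15.2/100)·25·0.201·1000 / 19.8

38.5758 IBU


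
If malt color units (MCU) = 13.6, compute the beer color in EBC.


SRM = 1.4922·MCU^0.6859;  EBC = SRM·1.97
SRM = 1.4922·13.6^0.6859 = 8.9397
EBC = 8.9397·1.97

17.6111 EBC


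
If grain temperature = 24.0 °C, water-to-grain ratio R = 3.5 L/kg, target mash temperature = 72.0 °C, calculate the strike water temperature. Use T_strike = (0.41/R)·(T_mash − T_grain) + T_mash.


T_strike = (0.41/3.5)·(72.0 − 24.0) + 72.0

77.6229 °C


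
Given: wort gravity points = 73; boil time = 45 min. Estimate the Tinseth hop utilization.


U = 1.65·0.000125^(GP/1000) · (1 − e^(−0.04·t))/4.15
bigness = 1.65·0.000125^(73/1000) = 0.8562
boil_factor = (1 − e^(−0.04·45))/4.15 = 0.2011
U = 0.8562 · 0.2011

0.1722


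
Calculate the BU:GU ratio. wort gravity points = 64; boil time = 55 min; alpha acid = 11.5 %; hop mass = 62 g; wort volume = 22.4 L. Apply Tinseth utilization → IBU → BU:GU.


U = 1.65·0.000125^(GP/1000)·(1−e^(−0.04t))/4.15;  IBU = (α/100)·m·U·1000/V;  BU:GU = IBU/GP
U = 1.65·0.000125^(64/1000)·(1−e^(−0.04·55))/4.15 = 0.1989
IBU = (11.5/100)·62·0.1989·1000/22.4 = 63.3108
BU:GU = 63.3108/64

0.9892


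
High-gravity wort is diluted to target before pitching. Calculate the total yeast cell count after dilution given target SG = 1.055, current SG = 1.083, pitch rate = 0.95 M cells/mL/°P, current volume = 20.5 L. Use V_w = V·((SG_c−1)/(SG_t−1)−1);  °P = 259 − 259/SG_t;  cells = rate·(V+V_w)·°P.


V_w = 20.5·((1.083−1)/(1.055−1)−1) = 10.4364
V_final = 20.5 + 10.4364 = 30.9364
°P = 259 − 259/1.055 = 13.5024
cells = 0.95·30.9364·13.5024

396.8285 billion cells


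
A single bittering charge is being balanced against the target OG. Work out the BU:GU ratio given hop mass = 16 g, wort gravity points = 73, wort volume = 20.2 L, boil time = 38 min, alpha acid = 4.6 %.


U = 1.65·0.000125^(GP/1000)·(1−e^(−0.04t))/4.15;  IBU = (α/100)·m·U·1000/V;  BU:GU = IBU/GP
U = 1.65·0.000125^(73/1000)·(1−e^(−0.04·38))/4.15 = 0.1612
IBU = (4.6/100)·16·0.1612·1000/20.2 = 5.8728
BU:GU = 5.8728/73

0.0804


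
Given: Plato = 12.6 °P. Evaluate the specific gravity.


SG = 259/(259 − P)
SG = 259/(259 − 12.6)

1.0511


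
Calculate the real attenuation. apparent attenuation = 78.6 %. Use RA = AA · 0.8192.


RA = 78.6 · 0.8192

64.3891 %


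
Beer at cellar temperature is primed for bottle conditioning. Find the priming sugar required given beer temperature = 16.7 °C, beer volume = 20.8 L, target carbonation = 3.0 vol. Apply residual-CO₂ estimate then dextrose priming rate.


residual = 14.695·(0.01821 + 0.09011·e^(−0.04·T));  sugar = (target − residual)·4.0·V
residual = 14.695·(0.01821 + 0.09011·e^(−0.04·16.7)) = 0.9465
sugar = (3.0 − 0.9465)·4.0·20.8

170.8479 g


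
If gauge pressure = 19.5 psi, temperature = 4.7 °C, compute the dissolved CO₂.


vols = (P + 14.695)·(0.01821 + 0.09011·e^(−0.04·T))
vols = (19.5 + 14.695)·(0.01821 + 0.09011·e^(−0.04·4.7))

3.1759 volumes


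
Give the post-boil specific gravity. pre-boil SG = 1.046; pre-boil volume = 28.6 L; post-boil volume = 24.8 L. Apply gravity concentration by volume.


SG_post = 1 + (SG_pre − 1)·V_pre/V_post
pts_pre = (1.046 − 1)·1000 = 46.0000
pts_post = 46.0000·28.6/24.8 = 53.0484
SG_post = 1 + 53.0484/1000

1.0530


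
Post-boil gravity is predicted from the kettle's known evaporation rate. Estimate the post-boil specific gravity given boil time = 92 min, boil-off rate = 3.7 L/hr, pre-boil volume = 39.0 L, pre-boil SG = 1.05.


V_post = V_pre − rate·(t/60);  SG_post = 1 + (SG_pre−1)·V_pre/V_post
V_post = 39.0 − 3.7·(92/60) = 33.3267
SG_post = 1 + (1.05 − 1)·39.0/33.3267

1.0585


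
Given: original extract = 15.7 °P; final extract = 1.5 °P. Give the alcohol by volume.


SG = 259/(259 − P);  ABV = (OG − FG)·131.25
OG = 259/(259 − 15.7) = 1.0645
FG = 259/(259 − 1.5) = 1.0058
ABV = (1.0645 − 1.0058)·131.25

7.7049 % ABV


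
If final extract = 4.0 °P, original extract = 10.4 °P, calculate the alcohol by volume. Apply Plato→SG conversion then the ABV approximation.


SG = 259/(259 − P);  ABV = (OG − FG)·131.25
OG = 259/(259 − 10.4) = 1.0418
FG = 259/(259 − 4.0) = 1.0157
ABV = (1.0418 − 1.0157)·131.25

3.4319 % ABV


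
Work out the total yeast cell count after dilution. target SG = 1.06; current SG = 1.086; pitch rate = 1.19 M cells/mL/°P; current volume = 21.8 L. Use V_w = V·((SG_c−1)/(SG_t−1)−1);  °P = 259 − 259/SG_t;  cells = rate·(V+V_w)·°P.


V_w = 21.8·((1.086−1)/(1.06−1)−1) = 9.4467
V_final = 21.8 + 9.4467 = 31.2467
°P = 259 − 259/1.06 = 14.6604
cells = 1.19·31.2467·14.6604

545.1246 billion cells


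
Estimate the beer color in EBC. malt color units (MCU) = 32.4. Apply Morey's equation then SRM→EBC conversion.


SRM = 1.4922·MCU^0.6859;  EBC = SRM·1.97
SRM = 1.4922·32.4^0.6859 = 16.2147
EBC = 16.2147·1.97

31.9430 EBC


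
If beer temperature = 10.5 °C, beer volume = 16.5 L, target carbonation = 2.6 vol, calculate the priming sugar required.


residual = 14.695·(0.01821 + 0.09011·e^(−0.04·T));  sugar = (target − residual)·4.0·V
residual = 14.695·(0.01821 + 0.09011·e^(−0.04·10.5)) = 1.1376
sugar = (2.6 − 1.1376)·4.0·16.5

96.5161 g


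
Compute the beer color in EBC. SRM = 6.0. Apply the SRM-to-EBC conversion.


EBC = SRM · 1.97
EBC = 6.0 · 1.97

11.8200 EBC


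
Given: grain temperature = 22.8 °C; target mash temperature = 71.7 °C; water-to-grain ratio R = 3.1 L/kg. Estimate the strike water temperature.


T_strike = (0.41/R)·(T_mash − T_grain) + T_mash
T_strike = (0.41/3.1)·(71.7 − 22.8) + 71.7

78.1674 °C


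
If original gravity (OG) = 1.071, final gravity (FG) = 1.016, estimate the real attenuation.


AA = (OG−FG)/(OG−1)·100;  RA = AA·0.8192
AA = (1.071 − 1.016)/(1.071 − 1)·100 = 77.4648
RA = 77.4648·0.8192

63.4592 %


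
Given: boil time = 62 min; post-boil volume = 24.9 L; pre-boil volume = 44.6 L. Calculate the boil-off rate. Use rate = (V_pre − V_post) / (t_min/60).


rate = (44.6 − 24.9) / (62/60)

19.0645 L/hr


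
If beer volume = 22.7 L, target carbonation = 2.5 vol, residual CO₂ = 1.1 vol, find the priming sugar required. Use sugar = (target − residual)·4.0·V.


sugar = (2.5 − 1.1)·4.0·22.7

127.1200 g


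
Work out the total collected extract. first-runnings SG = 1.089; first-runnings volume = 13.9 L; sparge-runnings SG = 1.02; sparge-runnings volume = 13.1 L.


total = Σ (SG_i − 1)·1000·V_i
first = (1.089 − 1)·1000·13.9 = 1237.1000
sparge = (1.02 − 1)·1000·13.1 = 262.0000
total = 1237.1000 + 262.0000

1499.1000 gravity·L


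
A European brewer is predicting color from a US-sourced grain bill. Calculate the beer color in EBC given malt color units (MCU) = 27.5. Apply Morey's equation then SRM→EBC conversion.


SRM = 1.4922·MCU^0.6859;  EBC = SRM·1.97
SRM = 1.4922·27.5^0.6859 = 14.4899
EBC = 14.4899·1.97

28.5451 EBC


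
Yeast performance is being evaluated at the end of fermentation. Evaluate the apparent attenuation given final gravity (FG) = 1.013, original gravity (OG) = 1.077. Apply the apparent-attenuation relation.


AA = (OG − FG)/(OG − 1) · 100
AA = (1.077 − 1.013)/(1.077 − 1) · 100

83.1169 %


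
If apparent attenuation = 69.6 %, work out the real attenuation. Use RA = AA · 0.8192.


RA = 69.6 · 0.8192

57.0163 %


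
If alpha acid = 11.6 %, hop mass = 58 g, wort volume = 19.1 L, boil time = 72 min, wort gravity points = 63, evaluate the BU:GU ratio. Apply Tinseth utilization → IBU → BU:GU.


U = 1.65·0.000125^(GP/1000)·(1−e^(−0.04t))/4.15;  IBU = (α/100)·m·U·1000/V;  BU:GU = IBU/GP
U = 1.65·0.000125^(63/1000)·(1−e^(−0.04·72))/4.15 = 0.2130
IBU = (11.6/100)·58·0.2130·1000/19.1 = 75.0419
BU:GU = 75.0419/63

1.1911


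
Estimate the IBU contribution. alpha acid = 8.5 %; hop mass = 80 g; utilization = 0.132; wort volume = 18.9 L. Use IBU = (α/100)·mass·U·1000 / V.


IBU = (8.5/100)·80·0.132·1000 / 18.9

47.4921 IBU


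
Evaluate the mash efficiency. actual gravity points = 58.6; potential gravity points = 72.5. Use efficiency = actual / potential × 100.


efficiency = 58.6 / 72.5 × 100

80.8276 %


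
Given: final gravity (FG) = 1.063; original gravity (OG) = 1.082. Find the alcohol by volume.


ABV = (OG − FG) · 131.25
ABV = (1.082 − 1.063) · 131.25

2.4938 % ABV


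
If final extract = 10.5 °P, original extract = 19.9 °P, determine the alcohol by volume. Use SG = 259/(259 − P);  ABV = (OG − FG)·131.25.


OG = 259/(259 − 19.9) = 1.0832
FG = 259/(259 − 10.5) = 1.0423
ABV = (1.0832 − 1.0423)·131.25

5.3780 % ABV


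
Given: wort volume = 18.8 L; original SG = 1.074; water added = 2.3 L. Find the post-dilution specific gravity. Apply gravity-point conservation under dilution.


SG_new = 1 + (SG_old − 1)·V_old/(V_old + V_water)
pts = (1.074 − 1)·1000·18.8/(18.8 + 2.3) = 65.9336
SG_new = 1 + 65.9336/1000

1.0659


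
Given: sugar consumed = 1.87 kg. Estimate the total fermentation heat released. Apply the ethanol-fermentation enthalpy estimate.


Q = m_sugar · 590 kJ/kg
Q = 1.87 · 590

1103.3000 kJ


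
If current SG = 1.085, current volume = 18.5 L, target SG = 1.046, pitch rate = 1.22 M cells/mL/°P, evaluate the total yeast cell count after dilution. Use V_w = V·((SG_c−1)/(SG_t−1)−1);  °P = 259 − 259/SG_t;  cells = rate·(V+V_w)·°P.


V_w = 18.5·((1.085−1)/(1.046−1)−1) = 15.6848
V_final = 18.5 + 15.6848 = 34.1848
°P = 259 − 259/1.046 = 11.3901
cells = 1.22·34.1848·11.3901

475.0273 billion cells


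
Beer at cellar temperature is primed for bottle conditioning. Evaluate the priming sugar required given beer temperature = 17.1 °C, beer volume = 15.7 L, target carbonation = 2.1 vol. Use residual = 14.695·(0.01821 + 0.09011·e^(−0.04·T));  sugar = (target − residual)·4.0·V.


residual = 14.695·(0.01821 + 0.09011·e^(−0.04·17.1)) = 0.9358
sugar = (2.1 − 0.9358)·4.0·15.7

73.1141 g


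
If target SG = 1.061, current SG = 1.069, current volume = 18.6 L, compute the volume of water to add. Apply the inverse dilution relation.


V_water = V·((SG_curr − 1)/(SG_target − 1) − 1)
V_water = 18.6·((1.069 − 1)/(1.061 − 1) − 1)

2.4393 L


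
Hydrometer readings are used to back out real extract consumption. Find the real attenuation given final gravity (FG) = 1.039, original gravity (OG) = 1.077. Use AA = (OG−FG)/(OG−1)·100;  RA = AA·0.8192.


AA = (1.077 − 1.039)/(1.077 − 1)·100 = 49.3506
RA = 49.3506·0.8192

40.4281 %


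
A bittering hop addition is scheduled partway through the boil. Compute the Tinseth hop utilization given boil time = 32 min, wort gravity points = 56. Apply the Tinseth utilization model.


U = 1.65·0.000125^(GP/1000) · (1 − e^(−0.04·t))/4.15
bigness = 1.65·0.000125^(56/1000) = 0.9975
boil_factor = (1 − e^(−0.04·32))/4.15 = 0.1740
U = 0.9975 · 0.1740

0.1735


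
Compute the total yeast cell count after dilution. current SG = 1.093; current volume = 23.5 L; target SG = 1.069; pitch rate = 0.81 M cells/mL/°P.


V_w = V·((SG_c−1)/(SG_t−1)−1);  °P = 259 − 259/SG_t;  cells = rate·(V+V_w)·°P
V_w = 23.5·((1.093−1)/(1.069−1)−1) = 8.1739
V_final = 23.5 + 8.1739 = 31.6739
°P = 259 − 259/1.069 = 16.7175
cells = 0.81·31.6739·16.7175

428.9018 billion cells


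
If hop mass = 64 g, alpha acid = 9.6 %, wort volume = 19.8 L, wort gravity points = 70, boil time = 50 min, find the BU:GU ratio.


U = 1.65·0.000125^(GP/1000)·(1−e^(−0.04t))/4.15;  IBU = (α/100)·m·U·1000/V;  BU:GU = IBU/GP
U = 1.65·0.000125^(70/1000)·(1−e^(−0.04·50))/4.15 = 0.1833
IBU = (9.6/100)·64·0.1833·1000/19.8 = 56.8661
BU:GU = 56.8661/70

0.8124


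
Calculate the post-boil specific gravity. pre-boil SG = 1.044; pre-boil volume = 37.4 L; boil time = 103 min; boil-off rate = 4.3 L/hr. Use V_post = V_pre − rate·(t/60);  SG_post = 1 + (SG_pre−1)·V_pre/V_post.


V_post = 37.4 − 4.3·(103/60) = 30.0183
SG_post = 1 + (1.044 − 1)·37.4/30.0183

1.0548


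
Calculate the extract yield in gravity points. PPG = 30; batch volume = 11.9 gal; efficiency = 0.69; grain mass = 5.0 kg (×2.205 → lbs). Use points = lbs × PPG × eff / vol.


lbs = 5.0 × 2.205 = 11.0250
points = 11.0250 × 30 × 0.69 / 11.9

19.1779 points


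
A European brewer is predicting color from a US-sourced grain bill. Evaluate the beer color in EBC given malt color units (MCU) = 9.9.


SRM = 1.4922·MCU^0.6859;  EBC = SRM·1.97
SRM = 1.4922·9.9^0.6859 = 7.1901
EBC = 7.1901·1.97

14.1644 EBC


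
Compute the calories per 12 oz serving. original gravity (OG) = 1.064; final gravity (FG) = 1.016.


ABW = (OG−FG)·131.25·0.79/FG;  °P = 259 − 259/SG (for OG→OE and FG→AE);  RE = 0.1808·OE + 0.8192·AE;  Cal = (6.9·ABW + 4·(RE−0.1))·FG·3.55
ABW = (1.064 − 1.016)·131.25·0.79/1.016 = 4.8986
OE = 259 − 259/1.064 = 15.5789 °P
AE = 259 − 259/1.016 = 4.0787 °P
RE = 0.1808·15.5789 + 0.8192·4.0787 = 6.1580 °P
Cal = (6.9·4.8986 + 4·(6.1580−0.1))·1.016·3.55

209.3113 kcal


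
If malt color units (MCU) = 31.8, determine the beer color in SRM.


SRM = 1.4922 · MCU^0.6859
SRM = 1.4922 · 31.8^0.6859

16.0082 SRM


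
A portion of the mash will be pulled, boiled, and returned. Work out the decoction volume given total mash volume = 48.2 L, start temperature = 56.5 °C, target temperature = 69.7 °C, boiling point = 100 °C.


V_dec = V_total·(T_target − T_start)/(T_boil − T_start)
V_dec = 48.2·(69.7 − 56.5)/(100 − 56.5)

14.6262 L


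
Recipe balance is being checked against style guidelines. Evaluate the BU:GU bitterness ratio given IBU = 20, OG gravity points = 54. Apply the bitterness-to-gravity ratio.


BU:GU = IBU / OG_points
BU:GU = 20 / 54

0.3704


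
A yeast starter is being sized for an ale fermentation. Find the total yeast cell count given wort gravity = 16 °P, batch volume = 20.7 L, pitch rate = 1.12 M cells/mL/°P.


cells (billions) = rate · V_L · °P
cells = 1.12 · 20.7 · 16

370.9440 billion cells


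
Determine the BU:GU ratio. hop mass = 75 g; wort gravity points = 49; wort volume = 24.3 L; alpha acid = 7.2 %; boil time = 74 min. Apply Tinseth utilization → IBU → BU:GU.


U = 1.65·0.000125^(GP/1000)·(1−e^(−0.04t))/4.15;  IBU = (α/100)·m·U·1000/V;  BU:GU = IBU/GP
U = 1.65·0.000125^(49/1000)·(1−e^(−0.04·74))/4.15 = 0.2427
IBU = (7.2/100)·75·0.2427·1000/24.3 = 53.9341
BU:GU = 53.9341/49

1.1007


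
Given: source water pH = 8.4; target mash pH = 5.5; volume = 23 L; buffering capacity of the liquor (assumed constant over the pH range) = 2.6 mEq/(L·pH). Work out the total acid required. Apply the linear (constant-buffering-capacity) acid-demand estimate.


acid = buffering capacity · (pH_source − pH_target) · V
acid = 2.6 · (8.4 − 5.5) · 23

173.4200 mEq


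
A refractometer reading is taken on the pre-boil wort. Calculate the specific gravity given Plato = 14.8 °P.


SG = 259/(259 − P)
SG = 259/(259 − 14.8)

1.0606


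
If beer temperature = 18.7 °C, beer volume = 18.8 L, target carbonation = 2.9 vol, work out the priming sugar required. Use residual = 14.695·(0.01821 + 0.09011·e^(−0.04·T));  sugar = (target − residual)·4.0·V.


residual = 14.695·(0.01821 + 0.09011·e^(−0.04·18.7)) = 0.8943
sugar = (2.9 − 0.8943)·4.0·18.8

150.8256 g


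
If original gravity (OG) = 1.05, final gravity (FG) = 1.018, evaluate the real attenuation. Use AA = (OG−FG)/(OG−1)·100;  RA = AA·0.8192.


AA = (1.05 − 1.018)/(1.05 − 1)·100 = 64.0000
RA = 64.0000·0.8192

52.4288 %


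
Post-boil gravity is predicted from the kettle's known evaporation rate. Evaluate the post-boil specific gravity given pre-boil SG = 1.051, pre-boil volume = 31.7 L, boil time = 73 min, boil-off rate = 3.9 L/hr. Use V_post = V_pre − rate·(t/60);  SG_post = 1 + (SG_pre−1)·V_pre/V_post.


V_post = 31.7 − 3.9·(73/60) = 26.9550
SG_post = 1 + (1.051 − 1)·31.7/26.9550

1.0600


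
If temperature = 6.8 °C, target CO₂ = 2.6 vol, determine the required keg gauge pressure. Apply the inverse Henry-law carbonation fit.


psi = vols/(0.01821 + 0.09011·e^(−0.04·T)) − 14.695
psi = 2.6/(0.01821 + 0.09011·e^(−0.04·6.8)) − 14.695

15.2380 psi


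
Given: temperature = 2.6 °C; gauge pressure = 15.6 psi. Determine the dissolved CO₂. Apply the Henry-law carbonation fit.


vols = (P + 14.695)·(0.01821 + 0.09011·e^(−0.04·T))
vols = (15.6 + 14.695)·(0.01821 + 0.09011·e^(−0.04·2.6))

3.0119 volumes


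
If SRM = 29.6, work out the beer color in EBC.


EBC = SRM · 1.97
EBC = 29.6 · 1.97

58.3120 EBC


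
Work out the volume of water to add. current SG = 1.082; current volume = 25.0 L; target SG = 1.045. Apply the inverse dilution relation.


V_water = V·((SG_curr − 1)/(SG_target − 1) − 1)
V_water = 25.0·((1.082 − 1)/(1.045 − 1) − 1)

20.5556 L


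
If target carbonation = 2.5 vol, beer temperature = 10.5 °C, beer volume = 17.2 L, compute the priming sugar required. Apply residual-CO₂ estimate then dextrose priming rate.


residual = 14.695·(0.01821 + 0.09011·e^(−0.04·T));  sugar = (target − residual)·4.0·V
residual = 14.695·(0.01821 + 0.09011·e^(−0.04·10.5)) = 1.1376
sugar = (2.5 − 1.1376)·4.0·17.2

93.7307 g


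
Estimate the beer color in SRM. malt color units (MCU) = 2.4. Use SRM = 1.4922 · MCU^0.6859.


SRM = 1.4922 · 2.4^0.6859

2.7203 SRM


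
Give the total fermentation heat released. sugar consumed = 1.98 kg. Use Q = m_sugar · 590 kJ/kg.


Q = 1.98 · 590

1168.2000 kJ


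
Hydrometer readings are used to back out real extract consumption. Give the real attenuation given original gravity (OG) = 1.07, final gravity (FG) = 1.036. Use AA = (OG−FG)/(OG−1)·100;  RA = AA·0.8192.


AA = (1.07 − 1.036)/(1.07 − 1)·100 = 48.5714
RA = 48.5714·0.8192

39.7897 %


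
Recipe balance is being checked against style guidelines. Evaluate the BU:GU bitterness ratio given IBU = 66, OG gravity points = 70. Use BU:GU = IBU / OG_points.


BU:GU = 66 / 70

0.9429


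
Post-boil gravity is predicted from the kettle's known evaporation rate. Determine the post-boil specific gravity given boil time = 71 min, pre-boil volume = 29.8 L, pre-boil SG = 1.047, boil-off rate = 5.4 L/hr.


V_post = V_pre − rate·(t/60);  SG_post = 1 + (SG_pre−1)·V_pre/V_post
V_post = 29.8 − 5.4·(71/60) = 23.4100
SG_post = 1 + (1.047 − 1)·29.8/23.4100

1.0598


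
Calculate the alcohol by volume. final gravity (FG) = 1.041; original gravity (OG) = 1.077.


ABV = (OG − FG) · 131.25
ABV = (1.077 − 1.041) · 131.25

4.7250 % ABV


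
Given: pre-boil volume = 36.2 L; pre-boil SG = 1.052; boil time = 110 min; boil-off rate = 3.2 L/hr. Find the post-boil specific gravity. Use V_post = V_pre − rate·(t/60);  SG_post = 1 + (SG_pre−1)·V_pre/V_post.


V_post = 36.2 − 3.2·(110/60) = 30.3333
SG_post = 1 + (1.052 − 1)·36.2/30.3333

1.0621


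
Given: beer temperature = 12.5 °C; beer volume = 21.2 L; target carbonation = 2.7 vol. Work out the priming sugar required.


residual = 14.695·(0.01821 + 0.09011·e^(−0.04·T));  sugar = (target − residual)·4.0·V
residual = 14.695·(0.01821 + 0.09011·e^(−0.04·12.5)) = 1.0707
sugar = (2.7 − 1.0707)·4.0·21.2

138.1610 g


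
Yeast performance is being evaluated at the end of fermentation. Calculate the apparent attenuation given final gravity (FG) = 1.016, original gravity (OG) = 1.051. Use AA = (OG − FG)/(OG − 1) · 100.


AA = (1.051 − 1.016)/(1.051 − 1) · 100

68.6275 %


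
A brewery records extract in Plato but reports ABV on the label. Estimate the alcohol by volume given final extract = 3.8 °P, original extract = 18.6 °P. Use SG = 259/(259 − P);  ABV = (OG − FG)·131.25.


OG = 259/(259 − 18.6) = 1.0774
FG = 259/(259 − 3.8) = 1.0149
ABV = (1.0774 − 1.0149)·131.25

8.2006 % ABV


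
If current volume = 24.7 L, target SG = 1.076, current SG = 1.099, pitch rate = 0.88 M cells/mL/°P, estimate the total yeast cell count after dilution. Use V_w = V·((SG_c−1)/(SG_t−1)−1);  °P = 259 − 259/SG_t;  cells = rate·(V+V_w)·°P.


V_w = 24.7·((1.099−1)/(1.076−1)−1) = 7.4750
V_final = 24.7 + 7.4750 = 32.1750
°P = 259 − 259/1.076 = 18.2937
cells = 0.88·32.1750·18.2937

517.9673 billion cells


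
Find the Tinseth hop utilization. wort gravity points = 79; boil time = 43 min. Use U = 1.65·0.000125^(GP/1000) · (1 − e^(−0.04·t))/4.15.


bigness = 1.65·0.000125^(79/1000) = 0.8112
boil_factor = (1 − e^(−0.04·43))/4.15 = 0.1978
U = 0.8112 · 0.1978

0.1605


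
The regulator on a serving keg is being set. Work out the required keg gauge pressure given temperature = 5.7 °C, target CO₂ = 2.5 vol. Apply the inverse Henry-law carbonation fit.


psi = vols/(0.01821 + 0.09011·e^(−0.04·T)) − 14.695
psi = 2.5/(0.01821 + 0.09011·e^(−0.04·5.7)) − 14.695

13.0986 psi


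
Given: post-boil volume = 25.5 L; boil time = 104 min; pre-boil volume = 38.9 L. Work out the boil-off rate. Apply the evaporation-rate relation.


rate = (V_pre − V_post) / (t_min/60)
rate = (38.9 − 25.5) / (104/60)

7.7308 L/hr


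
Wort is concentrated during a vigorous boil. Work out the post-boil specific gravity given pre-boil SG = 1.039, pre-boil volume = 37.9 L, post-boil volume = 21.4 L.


SG_post = 1 + (SG_pre − 1)·V_pre/V_post
pts_pre = (1.039 − 1)·1000 = 39.0000
pts_post = 39.0000·37.9/21.4 = 69.0701
SG_post = 1 + 69.0701/1000

1.0691


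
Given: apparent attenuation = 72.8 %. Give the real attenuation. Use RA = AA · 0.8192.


RA = 72.8 · 0.8192

59.6378 %


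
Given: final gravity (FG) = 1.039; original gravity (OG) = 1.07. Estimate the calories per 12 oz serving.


ABW = (OG−FG)·131.25·0.79/FG;  °P = 259 − 259/SG (for OG→OE and FG→AE);  RE = 0.1808·OE + 0.8192·AE;  Cal = (6.9·ABW + 4·(RE−0.1))·FG·3.55
ABW = (1.07 − 1.039)·131.25·0.79/1.039 = 3.0937
OE = 259 − 259/1.07 = 16.9439 °P
AE = 259 − 259/1.039 = 9.7218 °P
RE = 0.1808·16.9439 + 0.8192·9.7218 = 11.0276 °P
Cal = (6.9·3.0937 + 4·(11.0276−0.1))·1.039·3.55

239.9582 kcal


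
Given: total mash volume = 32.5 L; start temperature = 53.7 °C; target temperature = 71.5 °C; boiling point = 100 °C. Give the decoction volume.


V_dec = V_total·(T_target − T_start)/(T_boil − T_start)
V_dec = 32.5·(71.5 − 53.7)/(100 − 53.7)

12.4946 L


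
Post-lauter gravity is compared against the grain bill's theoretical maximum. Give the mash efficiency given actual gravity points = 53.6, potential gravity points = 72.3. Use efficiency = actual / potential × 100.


efficiency = 53.6 / 72.3 × 100

74.1355 %


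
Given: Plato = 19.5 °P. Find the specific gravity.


SG = 259/(259 − P)
SG = 259/(259 − 19.5)

1.0814


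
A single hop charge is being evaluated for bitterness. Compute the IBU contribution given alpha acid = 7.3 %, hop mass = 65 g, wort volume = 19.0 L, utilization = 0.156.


IBU = (α/100)·mass·U·1000 / V
IBU = (7.3/100)·65·0.156·1000 / 19.0

38.9589 IBU


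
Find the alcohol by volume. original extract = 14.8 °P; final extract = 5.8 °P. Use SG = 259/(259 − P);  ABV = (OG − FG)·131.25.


OG = 259/(259 − 14.8) = 1.0606
FG = 259/(259 − 5.8) = 1.0229
ABV = (1.0606 − 1.0229)·131.25

4.9480 % ABV


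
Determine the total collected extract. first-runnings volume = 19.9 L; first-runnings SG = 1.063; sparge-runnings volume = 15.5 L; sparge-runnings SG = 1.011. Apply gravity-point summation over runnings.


total = Σ (SG_i − 1)·1000·V_i
first = (1.063 − 1)·1000·19.9 = 1253.7000
sparge = (1.011 − 1)·1000·15.5 = 170.5000
total = 1253.7000 + 170.5000

1424.2000 gravity·L


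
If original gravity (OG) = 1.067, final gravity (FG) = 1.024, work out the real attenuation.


AA = (OG−FG)/(OG−1)·100;  RA = AA·0.8192
AA = (1.067 − 1.024)/(1.067 − 1)·100 = 64.1791
RA = 64.1791·0.8192

52.5755 %


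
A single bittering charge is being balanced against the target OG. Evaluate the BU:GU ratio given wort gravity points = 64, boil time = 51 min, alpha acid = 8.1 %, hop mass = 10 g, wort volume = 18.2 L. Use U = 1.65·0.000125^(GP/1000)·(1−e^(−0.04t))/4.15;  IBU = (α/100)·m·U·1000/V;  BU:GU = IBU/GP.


U = 1.65·0.000125^(64/1000)·(1−e^(−0.04·51))/4.15 = 0.1946
IBU = (8.1/100)·10·0.1946·1000/18.2 = 8.6608
BU:GU = 8.6608/64

0.1353


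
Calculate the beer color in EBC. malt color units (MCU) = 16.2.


SRM = 1.4922·MCU^0.6859;  EBC = SRM·1.97
SRM = 1.4922·16.2^0.6859 = 10.0794
EBC = 10.0794·1.97

19.8564 EBC


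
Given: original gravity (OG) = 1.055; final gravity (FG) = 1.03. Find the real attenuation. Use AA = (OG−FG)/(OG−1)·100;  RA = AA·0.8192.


AA = (1.055 − 1.03)/(1.055 − 1)·100 = 45.4545
RA = 45.4545·0.8192

37.2364 %


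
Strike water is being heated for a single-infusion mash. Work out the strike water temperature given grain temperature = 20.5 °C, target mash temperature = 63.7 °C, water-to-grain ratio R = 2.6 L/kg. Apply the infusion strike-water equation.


T_strike = (0.41/R)·(T_mash − T_grain) + T_mash
T_strike = (0.41/2.6)·(63.7 − 20.5) + 63.7

70.5123 °C


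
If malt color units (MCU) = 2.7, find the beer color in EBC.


SRM = 1.4922·MCU^0.6859;  EBC = SRM·1.97
SRM = 1.4922·2.7^0.6859 = 2.9492
EBC = 2.9492·1.97

5.8099 EBC


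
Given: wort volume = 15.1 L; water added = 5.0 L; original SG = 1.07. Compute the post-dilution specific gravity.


SG_new = 1 + (SG_old − 1)·V_old/(V_old + V_water)
pts = (1.07 − 1)·1000·15.1/(15.1 + 5.0) = 52.5871
SG_new = 1 + 52.5871/1000

1.0526


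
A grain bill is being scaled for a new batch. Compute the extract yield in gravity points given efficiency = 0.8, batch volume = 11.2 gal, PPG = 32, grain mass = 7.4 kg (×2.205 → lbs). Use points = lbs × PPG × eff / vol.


lbs = 7.4 × 2.205 = 16.3170
points = 16.3170 × 32 × 0.8 / 11.2

37.2960 points


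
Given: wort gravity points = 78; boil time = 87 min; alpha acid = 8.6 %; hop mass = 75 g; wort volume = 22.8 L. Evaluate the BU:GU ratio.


U = 1.65·0.000125^(GP/1000)·(1−e^(−0.04t))/4.15;  IBU = (α/100)·m·U·1000/V;  BU:GU = IBU/GP
U = 1.65·0.000125^(78/1000)·(1−e^(−0.04·87))/4.15 = 0.1912
IBU = (8.6/100)·75·0.1912·1000/22.8 = 54.0791
BU:GU = 54.0791/78

0.6933


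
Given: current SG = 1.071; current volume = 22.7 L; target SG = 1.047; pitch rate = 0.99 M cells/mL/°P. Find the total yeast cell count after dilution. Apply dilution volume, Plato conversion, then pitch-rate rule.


V_w = V·((SG_c−1)/(SG_t−1)−1);  °P = 259 − 259/SG_t;  cells = rate·(V+V_w)·°P
V_w = 22.7·((1.071−1)/(1.047−1)−1) = 11.5915
V_final = 22.7 + 11.5915 = 34.2915
°P = 259 − 259/1.047 = 11.6266
cells = 0.99·34.2915·11.6266

394.7049 billion cells


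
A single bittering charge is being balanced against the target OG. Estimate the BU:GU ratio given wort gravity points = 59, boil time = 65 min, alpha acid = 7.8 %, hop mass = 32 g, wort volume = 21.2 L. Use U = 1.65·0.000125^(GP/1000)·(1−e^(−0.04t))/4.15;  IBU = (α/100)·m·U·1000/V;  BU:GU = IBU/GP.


U = 1.65·0.000125^(59/1000)·(1−e^(−0.04·65))/4.15 = 0.2166
IBU = (7.8/100)·32·0.2166·1000/21.2 = 25.5003
BU:GU = 25.5003/59

0.4322


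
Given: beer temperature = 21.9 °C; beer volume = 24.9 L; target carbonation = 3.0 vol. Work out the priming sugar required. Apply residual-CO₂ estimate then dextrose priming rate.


residual = 14.695·(0.01821 + 0.09011·e^(−0.04·T));  sugar = (target − residual)·4.0·V
residual = 14.695·(0.01821 + 0.09011·e^(−0.04·21.9)) = 0.8190
sugar = (3.0 − 0.8190)·4.0·24.9

217.2237 g


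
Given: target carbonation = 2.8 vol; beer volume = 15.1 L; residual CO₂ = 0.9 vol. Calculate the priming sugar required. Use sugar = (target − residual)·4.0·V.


sugar = (2.8 − 0.9)·4.0·15.1

114.7600 g


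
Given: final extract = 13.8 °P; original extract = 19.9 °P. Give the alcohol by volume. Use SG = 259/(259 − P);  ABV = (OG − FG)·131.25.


OG = 259/(259 − 19.9) = 1.0832
FG = 259/(259 − 13.8) = 1.0563
ABV = (1.0832 − 1.0563)·131.25

3.5369 % ABV


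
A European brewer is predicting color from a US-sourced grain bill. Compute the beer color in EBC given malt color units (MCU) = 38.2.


SRM = 1.4922·MCU^0.6859;  EBC = SRM·1.97
SRM = 1.4922·38.2^0.6859 = 18.1537
EBC = 18.1537·1.97

35.7627 EBC


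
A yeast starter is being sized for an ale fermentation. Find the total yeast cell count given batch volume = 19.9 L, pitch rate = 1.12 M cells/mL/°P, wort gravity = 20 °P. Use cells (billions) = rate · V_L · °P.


cells = 1.12 · 19.9 · 20

445.7600 billion cells


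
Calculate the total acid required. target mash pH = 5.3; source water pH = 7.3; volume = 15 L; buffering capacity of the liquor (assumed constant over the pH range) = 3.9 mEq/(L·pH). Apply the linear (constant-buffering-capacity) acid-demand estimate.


acid = buffering capacity · (pH_source − pH_target) · V
acid = 3.9 · (7.3 − 5.3) · 15

117.0000 mEq


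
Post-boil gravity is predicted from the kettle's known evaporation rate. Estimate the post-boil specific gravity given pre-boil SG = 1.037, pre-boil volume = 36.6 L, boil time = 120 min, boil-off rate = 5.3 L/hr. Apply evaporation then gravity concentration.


V_post = V_pre − rate·(t/60);  SG_post = 1 + (SG_pre−1)·V_pre/V_post
V_post = 36.6 − 5.3·(120/60) = 26.0000
SG_post = 1 + (1.037 − 1)·36.6/26.0000

1.0521


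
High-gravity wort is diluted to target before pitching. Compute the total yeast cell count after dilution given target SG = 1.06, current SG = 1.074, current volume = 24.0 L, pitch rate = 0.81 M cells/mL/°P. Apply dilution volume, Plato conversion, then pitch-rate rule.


V_w = V·((SG_c−1)/(SG_t−1)−1);  °P = 259 − 259/SG_t;  cells = rate·(V+V_w)·°P
V_w = 24.0·((1.074−1)/(1.06−1)−1) = 5.6000
V_final = 24.0 + 5.6000 = 29.6000
°P = 259 − 259/1.06 = 14.6604
cells = 0.81·29.6000·14.6604

351.4972 billion cells


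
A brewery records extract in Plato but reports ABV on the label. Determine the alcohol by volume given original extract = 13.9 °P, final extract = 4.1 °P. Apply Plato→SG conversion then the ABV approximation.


SG = 259/(259 − P);  ABV = (OG − FG)·131.25
OG = 259/(259 − 13.9) = 1.0567
FG = 259/(259 − 4.1) = 1.0161
ABV = (1.0567 − 1.0161)·131.25

5.3323 % ABV


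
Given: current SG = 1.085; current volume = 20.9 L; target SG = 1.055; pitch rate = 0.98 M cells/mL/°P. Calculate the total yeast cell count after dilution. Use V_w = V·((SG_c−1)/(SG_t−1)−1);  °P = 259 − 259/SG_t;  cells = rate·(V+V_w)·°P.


V_w = 20.9·((1.085−1)/(1.055−1)−1) = 11.4000
V_final = 20.9 + 11.4000 = 32.3000
°P = 259 − 259/1.055 = 13.5024
cells = 0.98·32.3000·13.5024

427.4040 billion cells


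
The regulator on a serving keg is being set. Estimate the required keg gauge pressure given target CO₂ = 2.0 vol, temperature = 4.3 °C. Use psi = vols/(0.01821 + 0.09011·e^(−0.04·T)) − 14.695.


psi = 2.0/(0.01821 + 0.09011·e^(−0.04·4.3)) − 14.695

6.5633 psi


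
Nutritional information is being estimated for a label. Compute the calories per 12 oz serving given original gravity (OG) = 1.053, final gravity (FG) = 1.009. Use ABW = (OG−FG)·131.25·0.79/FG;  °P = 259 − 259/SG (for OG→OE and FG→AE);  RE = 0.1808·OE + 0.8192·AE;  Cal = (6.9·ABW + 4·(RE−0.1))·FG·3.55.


ABW = (1.053 − 1.009)·131.25·0.79/1.009 = 4.5216
OE = 259 − 259/1.053 = 13.0361 °P
AE = 259 − 259/1.009 = 2.3102 °P
RE = 0.1808·13.0361 + 0.8192·2.3102 = 4.2494 °P
Cal = (6.9·4.5216 + 4·(4.2494−0.1))·1.009·3.55

171.2048 kcal


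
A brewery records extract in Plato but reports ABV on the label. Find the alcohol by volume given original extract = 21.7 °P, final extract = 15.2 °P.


SG = 259/(259 − P);  ABV = (OG − FG)·131.25
OG = 259/(259 − 21.7) = 1.0914
FG = 259/(259 − 15.2) = 1.0623
ABV = (1.0914 − 1.0623)·131.25

3.8193 % ABV


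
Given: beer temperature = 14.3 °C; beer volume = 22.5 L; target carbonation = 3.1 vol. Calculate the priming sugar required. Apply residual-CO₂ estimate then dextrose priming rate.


residual = 14.695·(0.01821 + 0.09011·e^(−0.04·T));  sugar = (target − residual)·4.0·V
residual = 14.695·(0.01821 + 0.09011·e^(−0.04·14.3)) = 1.0149
sugar = (3.1 − 1.0149)·4.0·22.5

187.6545 g


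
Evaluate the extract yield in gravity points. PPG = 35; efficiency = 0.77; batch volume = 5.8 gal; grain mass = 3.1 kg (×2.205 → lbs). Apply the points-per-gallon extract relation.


points = lbs × PPG × eff / vol
lbs = 3.1 × 2.205 = 6.8355
points = 6.8355 × 35 × 0.77 / 5.8

31.7615 points


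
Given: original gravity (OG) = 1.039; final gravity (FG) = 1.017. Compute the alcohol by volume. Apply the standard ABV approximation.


ABV = (OG − FG) · 131.25
ABV = (1.039 − 1.017) · 131.25

2.8875 % ABV


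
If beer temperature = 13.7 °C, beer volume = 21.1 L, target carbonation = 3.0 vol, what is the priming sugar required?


residual = 14.695·(0.01821 + 0.09011·e^(−0.04·T));  sugar = (target − residual)·4.0·V
residual = 14.695·(0.01821 + 0.09011·e^(−0.04·13.7)) = 1.0331
sugar = (3.0 − 1.0331)·4.0·21.1

166.0061 g


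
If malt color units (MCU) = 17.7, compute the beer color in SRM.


SRM = 1.4922 · MCU^0.6859
SRM = 1.4922 · 17.7^0.6859

10.7106 SRM


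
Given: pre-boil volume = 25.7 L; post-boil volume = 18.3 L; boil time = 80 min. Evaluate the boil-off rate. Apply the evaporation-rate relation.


rate = (V_pre − V_post) / (t_min/60)
rate = (25.7 − 18.3) / (80/60)

5.5500 L/hr


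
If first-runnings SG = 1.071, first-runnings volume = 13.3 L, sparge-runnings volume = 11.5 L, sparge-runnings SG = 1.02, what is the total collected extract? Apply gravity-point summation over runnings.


total = Σ (SG_i − 1)·1000·V_i
first = (1.071 − 1)·1000·13.3 = 944.3000
sparge = (1.02 − 1)·1000·11.5 = 230.0000
total = 944.3000 + 230.0000

1174.3000 gravity·L


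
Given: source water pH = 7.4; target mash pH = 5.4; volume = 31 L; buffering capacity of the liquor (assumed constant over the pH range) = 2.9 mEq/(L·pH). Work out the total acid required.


acid = buffering capacity · (pH_source − pH_target) · V
acid = 2.9 · (7.4 − 5.4) · 31

179.8000 mEq


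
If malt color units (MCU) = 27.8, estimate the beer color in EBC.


SRM = 1.4922·MCU^0.6859;  EBC = SRM·1.97
SRM = 1.4922·27.8^0.6859 = 14.5981
EBC = 14.5981·1.97

28.7583 EBC


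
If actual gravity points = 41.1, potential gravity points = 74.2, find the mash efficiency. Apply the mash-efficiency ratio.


efficiency = actual / potential × 100
efficiency = 41.1 / 74.2 × 100

55.3908 %


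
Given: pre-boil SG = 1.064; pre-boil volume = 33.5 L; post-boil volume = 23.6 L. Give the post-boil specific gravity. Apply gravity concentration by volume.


SG_post = 1 + (SG_pre − 1)·V_pre/V_post
pts_pre = (1.064 − 1)·1000 = 64.0000
pts_post = 64.0000·33.5/23.6 = 90.8475
SG_post = 1 + 90.8475/1000

1.0908


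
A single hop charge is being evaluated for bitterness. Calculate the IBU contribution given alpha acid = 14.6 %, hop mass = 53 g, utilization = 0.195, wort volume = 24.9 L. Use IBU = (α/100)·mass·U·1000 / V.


IBU = (14.6/100)·53·0.195·1000 / 24.9

60.5988 IBU


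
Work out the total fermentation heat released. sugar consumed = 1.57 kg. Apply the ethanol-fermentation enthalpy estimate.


Q = m_sugar · 590 kJ/kg
Q = 1.57 · 590

926.3000 kJ


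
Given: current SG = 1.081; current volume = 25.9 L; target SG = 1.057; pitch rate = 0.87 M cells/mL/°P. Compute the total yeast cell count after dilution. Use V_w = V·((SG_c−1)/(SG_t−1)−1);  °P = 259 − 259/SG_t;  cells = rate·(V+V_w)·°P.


V_w = 25.9·((1.081−1)/(1.057−1)−1) = 10.9053
V_final = 25.9 + 10.9053 = 36.8053
°P = 259 − 259/1.057 = 13.9669
cells = 0.87·36.8053·13.9669

447.2278 billion cells


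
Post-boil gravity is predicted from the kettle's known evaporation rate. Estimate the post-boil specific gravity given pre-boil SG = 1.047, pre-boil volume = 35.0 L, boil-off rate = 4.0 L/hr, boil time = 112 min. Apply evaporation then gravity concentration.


V_post = V_pre − rate·(t/60);  SG_post = 1 + (SG_pre−1)·V_pre/V_post
V_post = 35.0 − 4.0·(112/60) = 27.5333
SG_post = 1 + (1.047 − 1)·35.0/27.5333

1.0597


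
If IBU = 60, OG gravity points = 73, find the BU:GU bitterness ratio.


BU:GU = IBU / OG_points
BU:GU = 60 / 73

0.8219


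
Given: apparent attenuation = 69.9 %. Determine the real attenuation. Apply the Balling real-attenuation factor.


RA = AA · 0.8192
RA = 69.9 · 0.8192

57.2621 %


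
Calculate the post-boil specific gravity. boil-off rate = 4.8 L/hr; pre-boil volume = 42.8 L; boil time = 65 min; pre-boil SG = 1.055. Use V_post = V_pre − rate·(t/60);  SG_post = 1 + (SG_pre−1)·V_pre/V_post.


V_post = 42.8 − 4.8·(65/60) = 37.6000
SG_post = 1 + (1.055 − 1)·42.8/37.6000

1.0626


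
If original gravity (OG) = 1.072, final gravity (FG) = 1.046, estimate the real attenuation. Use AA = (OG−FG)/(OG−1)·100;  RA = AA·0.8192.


AA = (1.072 − 1.046)/(1.072 − 1)·100 = 36.1111
RA = 36.1111·0.8192

29.5822 %


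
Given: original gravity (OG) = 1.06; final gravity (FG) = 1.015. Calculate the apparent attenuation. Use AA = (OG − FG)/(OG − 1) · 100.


AA = (1.06 − 1.015)/(1.06 − 1) · 100

75.0000 %


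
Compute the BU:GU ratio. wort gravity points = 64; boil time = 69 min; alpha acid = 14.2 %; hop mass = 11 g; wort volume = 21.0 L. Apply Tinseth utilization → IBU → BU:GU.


U = 1.65·0.000125^(GP/1000)·(1−e^(−0.04t))/4.15;  IBU = (α/100)·m·U·1000/V;  BU:GU = IBU/GP
U = 1.65·0.000125^(64/1000)·(1−e^(−0.04·69))/4.15 = 0.2095
IBU = (14.2/100)·11·0.2095·1000/21.0 = 15.5849
BU:GU = 15.5849/64

0.2435


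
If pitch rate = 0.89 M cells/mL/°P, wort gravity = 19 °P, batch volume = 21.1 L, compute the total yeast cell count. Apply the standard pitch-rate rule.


cells (billions) = rate · V_L · °P
cells = 0.89 · 21.1 · 19

356.8010 billion cells


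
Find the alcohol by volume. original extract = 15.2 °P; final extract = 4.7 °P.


SG = 259/(259 − P);  ABV = (OG − FG)·131.25
OG = 259/(259 − 15.2) = 1.0623
FG = 259/(259 − 4.7) = 1.0185
ABV = (1.0623 − 1.0185)·131.25

5.7572 % ABV


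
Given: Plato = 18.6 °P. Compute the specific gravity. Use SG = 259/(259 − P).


SG = 259/(259 − 18.6)

1.0774
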